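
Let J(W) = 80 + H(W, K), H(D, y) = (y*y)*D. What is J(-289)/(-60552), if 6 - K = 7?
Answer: 209/60552 ≈ 0.0034516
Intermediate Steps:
K = -1 (K = 6 - 1*7 = 6 - 7 = -1)
H(D, y) = D*y² (H(D, y) = y²*D = D*y²)
J(W) = 80 + W (J(W) = 80 + W*(-1)² = 80 + W*1 = 80 + W)
J(-289)/(-60552) = (80 - 289)/(-60552) = -209*(-1/60552) = 209/60552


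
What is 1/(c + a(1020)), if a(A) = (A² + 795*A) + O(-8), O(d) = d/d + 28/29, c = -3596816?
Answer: -29/50619907 ≈ -5.7290e-7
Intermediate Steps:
O(d) = 57/29 (O(d) = 1 + 28*(1/29) = 1 + 28/29 = 57/29)
a(A) = 57/29 + A² + 795*A (a(A) = (A² + 795*A) + 57/29 = 57/29 + A² + 795*A)
1/(c + a(1020)) = 1/(-3596816 + (57/29 + 1020² + 795*1020)) = 1/(-3596816 + (57/29 + 1040400 + 810900)) = 1/(-3596816 + 53687757/29) = 1/(-50619907/29) = -29/50619907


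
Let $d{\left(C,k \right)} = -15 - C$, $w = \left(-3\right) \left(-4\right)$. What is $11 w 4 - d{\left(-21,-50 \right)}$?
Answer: $522$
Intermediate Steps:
$w = 12$
$11 w 4 - d{\left(-21,-50 \right)} = 11 \cdot 12 \cdot 4 - \left(-15 - -21\right) = 132 \cdot 4 - \left(-15 + 21\right) = 528 - 6 = 522$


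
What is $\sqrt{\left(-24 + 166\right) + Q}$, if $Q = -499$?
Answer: $i \sqrt{357} \approx 18.894 i$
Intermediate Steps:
$\sqrt{\left(-24 + 166\right) + Q} = \sqrt{\left(-24 + 166\right) - 499} = \sqrt{142 - 499} = \sqrt{-357} = i \sqrt{357}$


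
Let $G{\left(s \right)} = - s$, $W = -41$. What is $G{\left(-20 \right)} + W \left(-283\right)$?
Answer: $11623$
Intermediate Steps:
$G{\left(-20 \right)} + W \left(-283\right) = \left(-1\right) \left(-20\right) - -11603 = 20 + 11603 = 11623$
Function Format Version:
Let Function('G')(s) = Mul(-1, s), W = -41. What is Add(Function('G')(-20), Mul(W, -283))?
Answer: 11623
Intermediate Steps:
Add(Function('G')(-20), Mul(W, -283)) = Add(Mul(-1, -20), Mul(-41, -283)) = Add(20, 11603) = 11623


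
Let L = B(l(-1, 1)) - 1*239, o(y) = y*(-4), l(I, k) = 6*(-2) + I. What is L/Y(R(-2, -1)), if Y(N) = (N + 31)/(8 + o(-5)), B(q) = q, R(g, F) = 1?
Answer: -441/2 ≈ -220.50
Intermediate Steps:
l(I, k) = -12 + I
o(y) = -4*y
L = -252 (L = (-12 - 1) - 1*239 = -13 - 239 = -252)
Y(N) = 31/28 + N/28 (Y(N) = (N + 31)/(8 - 4*(-5)) = (31 + N)/(8 + 20) = (31 + N)/28 = (31 + N)*(1/28) = 31/28 + N/28)
L/Y(R(-2, -1)) = -252/(31/28 + (1/28)*1) = -252/(31/28 + 1/28) = -252/8/7 = -252*7/8 = -441/2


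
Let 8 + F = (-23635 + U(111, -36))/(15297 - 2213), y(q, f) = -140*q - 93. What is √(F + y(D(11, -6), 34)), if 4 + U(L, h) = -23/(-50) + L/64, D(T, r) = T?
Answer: I*√112493514744319/261680 ≈ 40.532*I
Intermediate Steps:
y(q, f) = -93 - 140*q
U(L, h) = -177/50 + L/64 (U(L, h) = -4 + (-23/(-50) + L/64) = -4 + (-23*(-1/50) + L*(1/64)) = -4 + (23/50 + L/64) = -177/50 + L/64)
F = -205294089/20934400 (F = -8 + (-23635 + (-177/50 + (1/64)*111))/(15297 - 2213) = -8 + (-23635 + (-177/50 + 111/64))/13084 = -8 + (-23635 - 2889/1600)*(1/13084) = -8 - 37818889/1600*1/13084 = -8 - 37818889/20934400 = -205294089/20934400 ≈ -9.8065)
√(F + y(D(11, -6), 34)) = √(-205294089/20934400 + (-93 - 140*11)) = √(-205294089/20934400 + (-93 - 1540)) = √(-205294089/20934400 - 1633) = √(-34391169289/20934400) = I*√112493514744319/261680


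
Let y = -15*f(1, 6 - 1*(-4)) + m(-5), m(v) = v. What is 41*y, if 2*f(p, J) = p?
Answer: -1025/2 ≈ -512.50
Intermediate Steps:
f(p, J) = p/2
y = -25/2 (y = -15/2 - 5 = -25/2 ≈ -12.500)
41*y = 41*(-25/2) = -1025/2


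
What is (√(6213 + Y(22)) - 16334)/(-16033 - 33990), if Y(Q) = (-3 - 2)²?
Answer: 16334/50023 - √6238/50023 ≈ 0.32495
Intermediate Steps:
Y(Q) = 25 (Y(Q) = (-5)² = 25)
(√(6213 + Y(22)) - 16334)/(-16033 - 33990) = (√(6213 + 25) - 16334)/(-16033 - 33990) = (√6238 - 16334)/(-50023) = (-16334 + √6238)*(-1/50023) = 16334/50023 - √6238/50023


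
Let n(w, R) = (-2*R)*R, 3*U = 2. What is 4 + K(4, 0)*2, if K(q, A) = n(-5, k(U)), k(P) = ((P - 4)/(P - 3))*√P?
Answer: -212/147 ≈ -1.4422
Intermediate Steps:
U = ⅔ (U = (⅓)*2 = ⅔ ≈ 0.66667)
k(P) = √P*(-4 + P)/(-3 + P) (k(P) = ((-4 + P)/(-3 + P))*√P = √P*(-4 + P)/(-3 + P))
n(w, R) = -2*R²
K(q, A) = -400/147 (K(q, A) = -2*2*(-4 + ⅔)²/(3*(-3 + ⅔)²) = -2*((√6/3)*(-10/3)/(-7/3))² = -2*((√6/3)*(-3/7)*(-10/3))² = -2*(10*√6/21)² = -2*200/147 = -400/147)
4 + K(4, 0)*2 = 4 - 400/147*2 = 4 - 800/147 = -212/147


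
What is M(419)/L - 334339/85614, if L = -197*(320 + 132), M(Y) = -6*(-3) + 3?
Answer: -14886339905/3811706508 ≈ -3.9054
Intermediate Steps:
M(Y) = 21 (M(Y) = 18 + 3 = 21)
L = -89044 (L = -197*452 = -89044)
M(419)/L - 334339/85614 = 21/(-89044) - 334339/85614 = 21*(-1/89044) - 334339*1/85614 = -21/89044 - 334339/85614 = -14886339905/3811706508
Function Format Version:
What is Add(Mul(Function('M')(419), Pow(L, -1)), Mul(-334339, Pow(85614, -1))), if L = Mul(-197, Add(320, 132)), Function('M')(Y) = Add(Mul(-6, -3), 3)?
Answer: Rational(-14886339905, 3811706508) ≈ -3.9054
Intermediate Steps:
Function('M')(Y) = 21 (Function('M')(Y) = Add(18, 3) = 21)
L = -89044 (L = Mul(-197, 452) = -89044)
Add(Mul(Function('M')(419), Pow(L, -1)), Mul(-334339, Pow(85614, -1))) = Add(Mul(21, Pow(-89044, -1)), Mul(-334339, Pow(85614, -1))) = Add(Mul(21, Rational(-1, 89044)), Mul(-334339, Rational(1, 85614))) = Add(Rational(-21, 89044), Rational(-334339, 85614)) = Rational(-14886339905, 3811706508)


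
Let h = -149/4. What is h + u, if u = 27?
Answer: -41/4 ≈ -10.250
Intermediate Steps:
h = -149/4 (h = -149*¼ = -149/4 ≈ -37.250)
h + u = -149/4 + 27 = -41/4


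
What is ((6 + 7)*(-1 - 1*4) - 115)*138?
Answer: -24840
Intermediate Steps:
((6 + 7)*(-1 - 1*4) - 115)*138 = (13*(-1 - 4) - 115)*138 = (13*(-5) - 115)*138 = (-65 - 115)*138 = -180*138 = -24840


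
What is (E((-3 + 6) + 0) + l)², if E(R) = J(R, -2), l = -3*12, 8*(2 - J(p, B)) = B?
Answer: 18225/16 ≈ 1139.1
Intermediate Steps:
J(p, B) = 2 - B/8
l = -36
E(R) = 9/4 (E(R) = 2 - ⅛*(-2) = 2 + ¼ = 9/4)
(E((-3 + 6) + 0) + l)² = (9/4 - 36)² = (-135/4)² = 18225/16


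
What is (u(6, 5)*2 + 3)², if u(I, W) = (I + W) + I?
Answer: 1369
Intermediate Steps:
u(I, W) = W + 2*I
(u(6, 5)*2 + 3)² = ((5 + 2*6)*2 + 3)² = ((5 + 12)*2 + 3)² = (17*2 + 3)² = (34 + 3)² = 37² = 1369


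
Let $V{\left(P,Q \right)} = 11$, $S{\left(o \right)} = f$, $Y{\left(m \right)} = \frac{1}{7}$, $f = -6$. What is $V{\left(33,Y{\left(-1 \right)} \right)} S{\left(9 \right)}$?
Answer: $-66$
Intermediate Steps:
$Y{\left(m \right)} = \frac{1}{7}$
$S{\left(o \right)} = -6$
$V{\left(33,Y{\left(-1 \right)} \right)} S{\left(9 \right)} = 11 \left(-6\right) = -66$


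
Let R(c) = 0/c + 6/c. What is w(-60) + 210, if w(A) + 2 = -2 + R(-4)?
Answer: 409/2 ≈ 204.50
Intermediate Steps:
R(c) = 6/c (R(c) = 0 + 6/c = 6/c)
w(A) = -11/2 (w(A) = -2 + (-2 + 6/(-4)) = -2 + (-2 + 6*(-¼)) = -2 + (-2 - 3/2) = -2 - 7/2 = -11/2)
w(-60) + 210 = -11/2 + 210 = 409/2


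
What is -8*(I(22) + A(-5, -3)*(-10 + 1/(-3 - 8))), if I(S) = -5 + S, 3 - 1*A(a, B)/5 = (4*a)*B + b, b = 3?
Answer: -267896/11 ≈ -24354.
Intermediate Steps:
A(a, B) = -20*B*a (A(a, B) = 15 - 5*((4*a)*B + 3) = 15 - 5*(4*B*a + 3) = 15 - 5*(3 + 4*B*a) = 15 + (-15 - 20*B*a) = -20*B*a)
-8*(I(22) + A(-5, -3)*(-10 + 1/(-3 - 8))) = -8*((-5 + 22) + (-20*(-3)*(-5))*(-10 + 1/(-3 - 8))) = -8*(17 - 300*(-10 + 1/(-11))) = -8*(17 - 300*(-10 - 1/11)) = -8*(17 - 300*(-111/11)) = -8*(17 + 33300/11) = -8*33487/11 = -267896/11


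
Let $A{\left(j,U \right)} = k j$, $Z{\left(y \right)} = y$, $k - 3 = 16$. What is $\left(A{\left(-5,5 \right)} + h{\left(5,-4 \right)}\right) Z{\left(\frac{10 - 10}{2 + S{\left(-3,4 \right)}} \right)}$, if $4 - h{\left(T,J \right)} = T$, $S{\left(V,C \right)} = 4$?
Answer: $0$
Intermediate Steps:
$k = 19$ ($k = 3 + 16 = 19$)
$h{\left(T,J \right)} = 4 - T$
$A{\left(j,U \right)} = 19 j$
$\left(A{\left(-5,5 \right)} + h{\left(5,-4 \right)}\right) Z{\left(\frac{10 - 10}{2 + S{\left(-3,4 \right)}} \right)} = \left(19 \left(-5\right) + \left(4 - 5\right)\right) \frac{10 - 10}{2 + 4} = \left(-95 + \left(4 - 5\right)\right) \frac{0}{6} = \left(-95 - 1\right) 0 \cdot \frac{1}{6} = \left(-96\right) 0 = 0$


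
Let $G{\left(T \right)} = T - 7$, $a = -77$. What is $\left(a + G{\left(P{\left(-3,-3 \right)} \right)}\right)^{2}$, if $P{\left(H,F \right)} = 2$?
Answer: $6724$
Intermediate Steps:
$G{\left(T \right)} = -7 + T$
$\left(a + G{\left(P{\left(-3,-3 \right)} \right)}\right)^{2} = \left(-77 + \left(-7 + 2\right)\right)^{2} = \left(-77 - 5\right)^{2} = \left(-82\right)^{2} = 6724$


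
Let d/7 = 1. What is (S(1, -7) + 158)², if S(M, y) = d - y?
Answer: 29584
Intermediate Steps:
d = 7 (d = 7*1 = 7)
S(M, y) = 7 - y
(S(1, -7) + 158)² = ((7 - 1*(-7)) + 158)² = ((7 + 7) + 158)² = (14 + 158)² = 172² = 29584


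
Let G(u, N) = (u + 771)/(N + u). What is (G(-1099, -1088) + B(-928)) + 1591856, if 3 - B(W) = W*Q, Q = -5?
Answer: 3471248281/2187 ≈ 1.5872e+6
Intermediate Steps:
B(W) = 3 + 5*W (B(W) = 3 - W*(-5) = 3 - (-5)*W = 3 + 5*W)
G(u, N) = (771 + u)/(N + u)
(G(-1099, -1088) + B(-928)) + 1591856 = ((771 - 1099)/(-1088 - 1099) + (3 + 5*(-928))) + 1591856 = (-328/(-2187) + (3 - 4640)) + 1591856 = (-1/2187*(-328) - 4637) + 1591856 = (328/2187 - 4637) + 1591856 = -10140791/2187 + 1591856 = 3471248281/2187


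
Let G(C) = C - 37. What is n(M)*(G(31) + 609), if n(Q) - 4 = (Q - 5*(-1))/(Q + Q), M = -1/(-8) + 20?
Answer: 897867/322 ≈ 2788.4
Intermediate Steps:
M = 161/8 (M = -1*(-⅛) + 20 = ⅛ + 20 = 161/8 ≈ 20.125)
n(Q) = 4 + (5 + Q)/(2*Q) (n(Q) = 4 + (Q - 5*(-1))/(Q + Q) = 4 + (Q + 5)/((2*Q)) = 4 + (5 + Q)*(1/(2*Q)) = 4 + (5 + Q)/(2*Q))
G(C) = -37 + C
n(M)*(G(31) + 609) = ((5 + 9*(161/8))/(2*(161/8)))*((-37 + 31) + 609) = ((½)*(8/161)*(5 + 1449/8))*(-6 + 609) = ((½)*(8/161)*(1489/8))*603 = (1489/322)*603 = 897867/322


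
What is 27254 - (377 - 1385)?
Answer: 28262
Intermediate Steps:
27254 - (377 - 1385) = 27254 - 1*(-1008) = 27254 + 1008 = 28262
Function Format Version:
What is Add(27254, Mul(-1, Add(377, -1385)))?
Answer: 28262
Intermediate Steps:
Add(27254, Mul(-1, Add(377, -1385))) = Add(27254, Mul(-1, -1008)) = Add(27254, 1008) = 28262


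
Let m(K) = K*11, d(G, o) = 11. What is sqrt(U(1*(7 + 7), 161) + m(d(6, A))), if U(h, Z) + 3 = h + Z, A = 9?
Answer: sqrt(293) ≈ 17.117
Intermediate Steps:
m(K) = 11*K
U(h, Z) = -3 + Z + h (U(h, Z) = -3 + (h + Z) = -3 + (Z + h) = -3 + Z + h)
sqrt(U(1*(7 + 7), 161) + m(d(6, A))) = sqrt((-3 + 161 + 1*(7 + 7)) + 11*11) = sqrt((-3 + 161 + 1*14) + 121) = sqrt((-3 + 161 + 14) + 121) = sqrt(172 + 121) = sqrt(293)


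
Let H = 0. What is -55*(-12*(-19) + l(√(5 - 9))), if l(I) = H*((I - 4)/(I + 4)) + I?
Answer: -12540 - 110*I ≈ -12540.0 - 110.0*I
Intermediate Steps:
l(I) = I (l(I) = 0*((I - 4)/(I + 4)) + I = 0*((-4 + I)/(4 + I)) + I = 0 + I = I)
-55*(-12*(-19) + l(√(5 - 9))) = -55*(-12*(-19) + √(5 - 9)) = -55*(228 + √(-4)) = -55*(228 + 2*I) = -12540 - 110*I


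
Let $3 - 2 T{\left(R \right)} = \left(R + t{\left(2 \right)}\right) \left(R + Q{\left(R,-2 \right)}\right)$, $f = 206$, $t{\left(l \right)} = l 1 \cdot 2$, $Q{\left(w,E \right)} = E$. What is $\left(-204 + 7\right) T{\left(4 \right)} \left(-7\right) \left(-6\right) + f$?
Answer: $53987$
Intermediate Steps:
$t{\left(l \right)} = 2 l$ ($t{\left(l \right)} = l 2 = 2 l$)
$T{\left(R \right)} = \frac{3}{2} - \frac{\left(-2 + R\right) \left(4 + R\right)}{2}$ ($T{\left(R \right)} = \frac{3}{2} - \frac{\left(R + 2 \cdot 2\right) \left(R - 2\right)}{2} = \frac{3}{2} - \frac{\left(R + 4\right) \left(-2 + R\right)}{2} = \frac{3}{2} - \frac{\left(4 + R\right) \left(-2 + R\right)}{2} = \frac{3}{2} - \frac{\left(-2 + R\right) \left(4 + R\right)}{2}$)
$\left(-204 + 7\right) T{\left(4 \right)} \left(-7\right) \left(-6\right) + f = \left(-204 + 7\right) \left(\frac{11}{2} - 4 - \frac{4^{2}}{2}\right) \left(-7\right) \left(-6\right) + 206 = - 197 \left(\frac{11}{2} - 4 - 8\right) \left(-7\right) \left(-6\right) + 206 = - 197 \left(- \frac{13}{2}\right) \left(-7\right) \left(-6\right) + 206 = - 197 \cdot \frac{91}{2} \left(-6\right) + 206 = \left(-197\right) \left(-273\right) + 206 = 53781 + 206 = 53987$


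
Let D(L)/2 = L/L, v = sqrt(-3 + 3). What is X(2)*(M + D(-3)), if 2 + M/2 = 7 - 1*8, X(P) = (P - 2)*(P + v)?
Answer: 0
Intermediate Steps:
v = 0 (v = sqrt(0) = 0)
X(P) = P*(-2 + P) (X(P) = (P - 2)*(P + 0) = (-2 + P)*P = P*(-2 + P))
M = -6 (M = -4 + 2*(7 - 1*8) = -4 + 2*(7 - 8) = -4 + 2*(-1) = -4 - 2 = -6)
D(L) = 2 (D(L) = 2*(L/L) = 2*1 = 2)
X(2)*(M + D(-3)) = (2*(-2 + 2))*(-6 + 2) = (2*0)*(-4) = 0*(-4) = 0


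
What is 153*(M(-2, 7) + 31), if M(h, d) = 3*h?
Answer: 3825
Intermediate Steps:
153*(M(-2, 7) + 31) = 153*(3*(-2) + 31) = 153*(-6 + 31) = 153*25 = 3825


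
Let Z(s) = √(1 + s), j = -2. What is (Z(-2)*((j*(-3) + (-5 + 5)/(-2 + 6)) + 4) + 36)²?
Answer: 1196 + 720*I ≈ 1196.0 + 720.0*I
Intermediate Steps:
(Z(-2)*((j*(-3) + (-5 + 5)/(-2 + 6)) + 4) + 36)² = (√(1 - 2)*((-2*(-3) + (-5 + 5)/(-2 + 6)) + 4) + 36)² = (√(-1)*((6 + 0/4) + 4) + 36)² = (I*((6 + 0*(¼)) + 4) + 36)² = (I*((6 + 0) + 4) + 36)² = (I*(6 + 4) + 36)² = (I*10 + 36)² = (10*I + 36)² = (36 + 10*I)²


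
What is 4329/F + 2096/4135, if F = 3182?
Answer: 664051/355610 ≈ 1.8674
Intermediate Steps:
4329/F + 2096/4135 = 4329/3182 + 2096/4135 = 4329*(1/3182) + 2096*(1/4135) = 117/86 + 2096/4135 = 664051/355610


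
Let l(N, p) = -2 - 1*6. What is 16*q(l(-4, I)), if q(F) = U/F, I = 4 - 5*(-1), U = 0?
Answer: 0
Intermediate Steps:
I = 9 (I = 4 + 5 = 9)
l(N, p) = -8 (l(N, p) = -2 - 6 = -8)
q(F) = 0 (q(F) = 0/F = 0)
16*q(l(-4, I)) = 16*0 = 0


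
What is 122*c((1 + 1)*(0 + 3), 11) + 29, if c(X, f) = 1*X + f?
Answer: 2103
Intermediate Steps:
c(X, f) = X + f
122*c((1 + 1)*(0 + 3), 11) + 29 = 122*((1 + 1)*(0 + 3) + 11) + 29 = 122*(2*3 + 11) + 29 = 122*(6 + 11) + 29 = 122*17 + 29 = 2074 + 29 = 2103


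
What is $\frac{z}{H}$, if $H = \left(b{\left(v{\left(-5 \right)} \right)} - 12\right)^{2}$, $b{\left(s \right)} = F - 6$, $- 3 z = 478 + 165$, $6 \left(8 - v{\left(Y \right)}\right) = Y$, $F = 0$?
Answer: $- \frac{643}{972} \approx -0.66152$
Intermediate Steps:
$v{\left(Y \right)} = 8 - \frac{Y}{6}$
$z = - \frac{643}{3}$ ($z = - \frac{478 + 165}{3} = \left(- \frac{1}{3}\right) 643 = - \frac{643}{3} \approx -214.33$)
$b{\left(s \right)} = -6$ ($b{\left(s \right)} = 0 - 6 = -6$)
$H = 324$ ($H = \left(-6 - 12\right)^{2} = \left(-18\right)^{2} = 324$)
$\frac{z}{H} = - \frac{643}{3 \cdot 324} = \left(- \frac{643}{3}\right) \frac{1}{324} = - \frac{643}{972}$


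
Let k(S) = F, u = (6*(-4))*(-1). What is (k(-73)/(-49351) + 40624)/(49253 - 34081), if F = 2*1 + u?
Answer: 1002417499/374376686 ≈ 2.6776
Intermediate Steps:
u = 24 (u = -24*(-1) = 24)
F = 26 (F = 2*1 + 24 = 2 + 24 = 26)
k(S) = 26
(k(-73)/(-49351) + 40624)/(49253 - 34081) = (26/(-49351) + 40624)/(49253 - 34081) = (26*(-1/49351) + 40624)/15172 = (-26/49351 + 40624)*(1/15172) = (2004834998/49351)*(1/15172) = 1002417499/374376686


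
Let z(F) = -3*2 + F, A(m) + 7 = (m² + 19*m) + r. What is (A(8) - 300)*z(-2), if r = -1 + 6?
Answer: 688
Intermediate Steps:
r = 5
A(m) = -2 + m² + 19*m (A(m) = -7 + ((m² + 19*m) + 5) = -7 + (5 + m² + 19*m) = -2 + m² + 19*m)
z(F) = -6 + F
(A(8) - 300)*z(-2) = ((-2 + 8² + 19*8) - 300)*(-6 - 2) = ((-2 + 64 + 152) - 300)*(-8) = (214 - 300)*(-8) = -86*(-8) = 688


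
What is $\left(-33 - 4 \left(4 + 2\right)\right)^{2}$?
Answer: $3249$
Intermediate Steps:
$\left(-33 - 4 \left(4 + 2\right)\right)^{2} = \left(-33 - 24\right)^{2} = \left(-57\right)^{2} = 3249$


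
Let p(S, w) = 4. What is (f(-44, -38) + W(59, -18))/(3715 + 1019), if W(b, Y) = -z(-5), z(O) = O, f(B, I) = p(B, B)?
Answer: 1/526 ≈ 0.0019011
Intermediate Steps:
f(B, I) = 4
W(b, Y) = 5 (W(b, Y) = -1*(-5) = 5)
(f(-44, -38) + W(59, -18))/(3715 + 1019) = (4 + 5)/(3715 + 1019) = 9/4734 = 9*(1/4734) = 1/526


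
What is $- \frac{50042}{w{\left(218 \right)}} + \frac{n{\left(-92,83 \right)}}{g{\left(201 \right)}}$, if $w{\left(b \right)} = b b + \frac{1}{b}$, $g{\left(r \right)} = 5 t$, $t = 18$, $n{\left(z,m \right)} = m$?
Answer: $- \frac{13547189}{103602330} \approx -0.13076$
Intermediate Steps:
$g{\left(r \right)} = 90$ ($g{\left(r \right)} = 5 \cdot 18 = 90$)
$w{\left(b \right)} = \frac{1}{b} + b^{2}$ ($w{\left(b \right)} = b^{2} + \frac{1}{b} = \frac{1}{b} + b^{2}$)
$- \frac{50042}{w{\left(218 \right)}} + \frac{n{\left(-92,83 \right)}}{g{\left(201 \right)}} = - \frac{50042}{\frac{1}{218} \left(1 + 218^{3}\right)} + \frac{83}{90} = - \frac{50042}{\frac{1}{218} \left(1 + 10360232\right)} + 83 \cdot \frac{1}{90} = - \frac{50042}{\frac{1}{218} \cdot 10360233} + \frac{83}{90} = - \frac{50042}{\frac{10360233}{218}} + \frac{83}{90} = \left(-50042\right) \frac{218}{10360233} + \frac{83}{90} = - \frac{10909156}{10360233} + \frac{83}{90} = - \frac{13547189}{103602330}$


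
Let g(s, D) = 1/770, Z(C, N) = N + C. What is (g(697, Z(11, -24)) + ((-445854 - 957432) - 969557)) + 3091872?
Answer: 553652331/770 ≈ 7.1903e+5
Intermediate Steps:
Z(C, N) = C + N
g(s, D) = 1/770
(g(697, Z(11, -24)) + ((-445854 - 957432) - 969557)) + 3091872 = (1/770 + ((-445854 - 957432) - 969557)) + 3091872 = (1/770 + (-1403286 - 969557)) + 3091872 = (1/770 - 2372843) + 3091872 = -1827089109/770 + 3091872 = 553652331/770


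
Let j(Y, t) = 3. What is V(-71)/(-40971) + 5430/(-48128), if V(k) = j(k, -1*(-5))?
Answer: -37102819/328642048 ≈ -0.11290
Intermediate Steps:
V(k) = 3
V(-71)/(-40971) + 5430/(-48128) = 3/(-40971) + 5430/(-48128) = 3*(-1/40971) + 5430*(-1/48128) = -1/13657 - 2715/24064 = -37102819/328642048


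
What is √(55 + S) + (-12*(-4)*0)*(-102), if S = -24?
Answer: √31 ≈ 5.5678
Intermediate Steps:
√(55 + S) + (-12*(-4)*0)*(-102) = √(55 - 24) + (-12*(-4)*0)*(-102) = √31 + (-2*(-24)*0)*(-102) = √31 + (48*0)*(-102) = √31 + 0*(-102) = √31 + 0 = √31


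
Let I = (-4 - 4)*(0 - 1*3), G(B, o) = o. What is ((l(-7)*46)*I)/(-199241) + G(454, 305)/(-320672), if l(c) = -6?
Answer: 2063362823/63891009952 ≈ 0.032295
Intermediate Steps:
I = 24 (I = -8*(0 - 3) = -8*(-3) = 24)
((l(-7)*46)*I)/(-199241) + G(454, 305)/(-320672) = (-6*46*24)/(-199241) + 305/(-320672) = -276*24*(-1/199241) + 305*(-1/320672) = -6624*(-1/199241) - 305/320672 = 6624/199241 - 305/320672 = 2063362823/63891009952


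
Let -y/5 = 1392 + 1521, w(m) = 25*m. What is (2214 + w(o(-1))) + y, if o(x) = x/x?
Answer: -12326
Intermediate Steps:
o(x) = 1
y = -14565 (y = -5*(1392 + 1521) = -5*2913 = -14565)
(2214 + w(o(-1))) + y = (2214 + 25*1) - 14565 = (2214 + 25) - 14565 = 2239 - 14565 = -12326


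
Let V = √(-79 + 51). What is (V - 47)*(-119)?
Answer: 5593 - 238*I*√7 ≈ 5593.0 - 629.69*I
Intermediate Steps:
V = 2*I*√7 (V = √(-28) = 2*I*√7 ≈ 5.2915*I)
(V - 47)*(-119) = (2*I*√7 - 47)*(-119) = (-47 + 2*I*√7)*(-119) = 5593 - 238*I*√7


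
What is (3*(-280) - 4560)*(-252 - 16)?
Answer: 1447200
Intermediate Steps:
(3*(-280) - 4560)*(-252 - 16) = (-840 - 4560)*(-268) = -5400*(-268) = 1447200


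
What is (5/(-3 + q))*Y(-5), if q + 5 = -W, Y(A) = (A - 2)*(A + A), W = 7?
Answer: -70/3 ≈ -23.333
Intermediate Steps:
Y(A) = 2*A*(-2 + A) (Y(A) = (-2 + A)*(2*A) = 2*A*(-2 + A))
q = -12 (q = -5 - 1*7 = -5 - 7 = -12)
(5/(-3 + q))*Y(-5) = (5/(-3 - 12))*(2*(-5)*(-2 - 5)) = (5/(-15))*(2*(-5)*(-7)) = -1/15*5*70 = -1/3*70 = -70/3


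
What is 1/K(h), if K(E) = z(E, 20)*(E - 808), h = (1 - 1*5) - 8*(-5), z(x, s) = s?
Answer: -1/15440 ≈ -6.4767e-5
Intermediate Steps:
h = 36 (h = (1 - 5) + 40 = -4 + 40 = 36)
K(E) = -16160 + 20*E (K(E) = 20*(E - 808) = 20*(-808 + E) = -16160 + 20*E)
1/K(h) = 1/(-16160 + 20*36) = 1/(-16160 + 720) = 1/(-15440) = -1/15440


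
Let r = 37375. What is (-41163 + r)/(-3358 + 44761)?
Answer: -3788/41403 ≈ -0.091491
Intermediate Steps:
(-41163 + r)/(-3358 + 44761) = (-41163 + 37375)/(-3358 + 44761) = -3788/41403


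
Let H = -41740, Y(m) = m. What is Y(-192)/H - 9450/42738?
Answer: -16093221/74328505 ≈ -0.21651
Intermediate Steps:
Y(-192)/H - 9450/42738 = -192/(-41740) - 9450/42738 = -192*(-1/41740) - 9450*1/42738 = 48/10435 - 1575/7123 = -16093221/74328505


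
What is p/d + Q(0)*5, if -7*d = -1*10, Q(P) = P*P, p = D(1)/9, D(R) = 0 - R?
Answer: -7/90 ≈ -0.077778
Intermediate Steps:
D(R) = -R
p = -⅑ (p = -1*1/9 = -1*⅑ = -⅑ ≈ -0.11111)
Q(P) = P²
d = 10/7 (d = -(-1)*10/7 = -⅐*(-10) = 10/7 ≈ 1.4286)
p/d + Q(0)*5 = -1/(9*10/7) + 0²*5 = -⅑*7/10 + 0*5 = -7/90 + 0 = -7/90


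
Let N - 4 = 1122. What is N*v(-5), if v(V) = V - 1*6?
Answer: -12386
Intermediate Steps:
N = 1126 (N = 4 + 1122 = 1126)
v(V) = -6 + V (v(V) = V - 6 = -6 + V)
N*v(-5) = 1126*(-6 - 5) = 1126*(-11) = -12386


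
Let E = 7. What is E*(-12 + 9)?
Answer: -21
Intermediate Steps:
E*(-12 + 9) = 7*(-12 + 9) = 7*(-3) = -21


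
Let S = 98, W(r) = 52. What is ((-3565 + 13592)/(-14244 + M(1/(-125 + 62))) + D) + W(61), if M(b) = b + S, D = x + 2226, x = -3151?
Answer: -778648428/891199 ≈ -873.71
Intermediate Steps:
D = -925 (D = -3151 + 2226 = -925)
M(b) = 98 + b (M(b) = b + 98 = 98 + b)
((-3565 + 13592)/(-14244 + M(1/(-125 + 62))) + D) + W(61) = ((-3565 + 13592)/(-14244 + (98 + 1/(-125 + 62))) - 925) + 52 = (10027/(-14244 + (98 + 1/(-63))) - 925) + 52 = (10027/(-14244 + (98 - 1/63)) - 925) + 52 = (10027/(-14244 + 6173/63) - 925) + 52 = (10027/(-891199/63) - 925) + 52 = (10027*(-63/891199) - 925) + 52 = (-631701/891199 - 925) + 52 = -824990776/891199 + 52 = -778648428/891199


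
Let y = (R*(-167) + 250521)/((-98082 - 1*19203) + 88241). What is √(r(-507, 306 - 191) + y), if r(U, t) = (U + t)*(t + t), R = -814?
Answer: I*√19016511796239/14522 ≈ 300.29*I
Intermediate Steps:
r(U, t) = 2*t*(U + t) (r(U, t) = (U + t)*(2*t) = 2*t*(U + t))
y = -386459/29044 (y = (-814*(-167) + 250521)/((-98082 - 1*19203) + 88241) = (135938 + 250521)/((-98082 - 19203) + 88241) = 386459/(-117285 + 88241) = 386459/(-29044) = 386459*(-1/29044) = -386459/29044 ≈ -13.306)
√(r(-507, 306 - 191) + y) = √(2*(306 - 191)*(-507 + (306 - 191)) - 386459/29044) = √(2*115*(-507 + 115) - 386459/29044) = √(2*115*(-392) - 386459/29044) = √(-90160 - 386459/29044) = √(-2618993499/29044) = I*√19016511796239/14522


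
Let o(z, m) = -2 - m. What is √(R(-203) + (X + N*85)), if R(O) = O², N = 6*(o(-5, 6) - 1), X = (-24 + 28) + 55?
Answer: √36678 ≈ 191.51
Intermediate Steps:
X = 59 (X = 4 + 55 = 59)
N = -54 (N = 6*((-2 - 1*6) - 1) = 6*((-2 - 6) - 1) = 6*(-8 - 1) = 6*(-9) = -54)
√(R(-203) + (X + N*85)) = √((-203)² + (59 - 54*85)) = √(41209 + (59 - 4590)) = √(41209 - 4531) = √36678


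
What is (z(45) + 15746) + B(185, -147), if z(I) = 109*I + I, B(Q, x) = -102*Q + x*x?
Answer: 23435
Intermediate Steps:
B(Q, x) = x² - 102*Q (B(Q, x) = -102*Q + x² = x² - 102*Q)
z(I) = 110*I
(z(45) + 15746) + B(185, -147) = (110*45 + 15746) + ((-147)² - 102*185) = (4950 + 15746) + (21609 - 18870) = 20696 + 2739 = 23435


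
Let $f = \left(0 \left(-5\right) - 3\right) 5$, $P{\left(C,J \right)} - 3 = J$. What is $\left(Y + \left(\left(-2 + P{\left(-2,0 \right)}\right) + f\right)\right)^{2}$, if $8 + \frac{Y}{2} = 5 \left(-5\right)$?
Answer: $6400$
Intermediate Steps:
$P{\left(C,J \right)} = 3 + J$
$f = -15$ ($f = \left(0 - 3\right) 5 = \left(-3\right) 5 = -15$)
$Y = -66$ ($Y = -16 + 2 \cdot 5 \left(-5\right) = -16 + 2 \left(-25\right) = -16 - 50 = -66$)
$\left(Y + \left(\left(-2 + P{\left(-2,0 \right)}\right) + f\right)\right)^{2} = \left(-66 + \left(\left(-2 + \left(3 + 0\right)\right) - 15\right)\right)^{2} = \left(-66 + \left(\left(-2 + 3\right) - 15\right)\right)^{2} = \left(-66 + \left(1 - 15\right)\right)^{2} = \left(-66 - 14\right)^{2} = \left(-80\right)^{2} = 6400$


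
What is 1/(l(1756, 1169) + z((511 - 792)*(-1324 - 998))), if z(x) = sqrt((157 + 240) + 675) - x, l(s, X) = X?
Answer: -651313/424208622897 - 4*sqrt(67)/424208622897 ≈ -1.5354e-6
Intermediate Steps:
z(x) = -x + 4*sqrt(67) (z(x) = sqrt(397 + 675) - x = sqrt(1072) - x = 4*sqrt(67) - x = -x + 4*sqrt(67))
1/(l(1756, 1169) + z((511 - 792)*(-1324 - 998))) = 1/(1169 + (-(511 - 792)*(-1324 - 998) + 4*sqrt(67))) = 1/(1169 + (-(-281)*(-2322) + 4*sqrt(67))) = 1/(1169 + (-1*652482 + 4*sqrt(67))) = 1/(1169 + (-652482 + 4*sqrt(67))) = 1/(-651313 + 4*sqrt(67))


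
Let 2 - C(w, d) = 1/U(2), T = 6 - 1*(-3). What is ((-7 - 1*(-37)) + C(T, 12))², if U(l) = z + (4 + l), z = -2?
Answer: 16129/16 ≈ 1008.1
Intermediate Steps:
U(l) = 2 + l (U(l) = -2 + (4 + l) = 2 + l)
T = 9 (T = 6 + 3 = 9)
C(w, d) = 7/4 (C(w, d) = 2 - 1/(2 + 2) = 2 - 1/4 = 2 - 1*¼ = 2 - ¼ = 7/4)
((-7 - 1*(-37)) + C(T, 12))² = ((-7 - 1*(-37)) + 7/4)² = ((-7 + 37) + 7/4)² = (30 + 7/4)² = (127/4)² = 16129/16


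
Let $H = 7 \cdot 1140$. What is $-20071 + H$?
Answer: $-12091$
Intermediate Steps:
$H = 7980$
$-20071 + H = -20071 + 7980 = -12091$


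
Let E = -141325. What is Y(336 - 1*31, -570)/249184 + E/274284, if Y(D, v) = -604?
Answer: -2211349771/4271699016 ≈ -0.51767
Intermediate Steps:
Y(336 - 1*31, -570)/249184 + E/274284 = -604/249184 - 141325/274284 = -604*1/249184 - 141325*1/274284 = -151/62296 - 141325/274284 = -2211349771/4271699016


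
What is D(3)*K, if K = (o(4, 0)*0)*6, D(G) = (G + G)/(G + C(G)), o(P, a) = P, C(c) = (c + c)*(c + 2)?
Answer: 0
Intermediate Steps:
C(c) = 2*c*(2 + c) (C(c) = (2*c)*(2 + c) = 2*c*(2 + c))
D(G) = 2*G/(G + 2*G*(2 + G)) (D(G) = (G + G)/(G + 2*G*(2 + G)) = (2*G)/(G + 2*G*(2 + G)) = 2*G/(G + 2*G*(2 + G)))
K = 0 (K = (4*0)*6 = 0*6 = 0)
D(3)*K = (2/(5 + 2*3))*0 = (2/(5 + 6))*0 = (2/11)*0 = 0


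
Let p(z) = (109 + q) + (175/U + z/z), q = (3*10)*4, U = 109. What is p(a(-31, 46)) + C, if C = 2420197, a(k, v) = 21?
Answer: 263826718/109 ≈ 2.4204e+6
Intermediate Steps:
q = 120 (q = 30*4 = 120)
p(z) = 25245/109 (p(z) = (109 + 120) + (175/109 + z/z) = 229 + (175*(1/109) + 1) = 229 + (175/109 + 1) = 229 + 284/109 = 25245/109)
p(a(-31, 46)) + C = 25245/109 + 2420197 = 263826718/109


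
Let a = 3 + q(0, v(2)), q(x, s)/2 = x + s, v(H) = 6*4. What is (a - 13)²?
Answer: 1444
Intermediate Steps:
v(H) = 24
q(x, s) = 2*s + 2*x (q(x, s) = 2*(x + s) = 2*(s + x) = 2*s + 2*x)
a = 51 (a = 3 + (2*24 + 2*0) = 3 + (48 + 0) = 3 + 48 = 51)
(a - 13)² = (51 - 13)² = 38² = 1444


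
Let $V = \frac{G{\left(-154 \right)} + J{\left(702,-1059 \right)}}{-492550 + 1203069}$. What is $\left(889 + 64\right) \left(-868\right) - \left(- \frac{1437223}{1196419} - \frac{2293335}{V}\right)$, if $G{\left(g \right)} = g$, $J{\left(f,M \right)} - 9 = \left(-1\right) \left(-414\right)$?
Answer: $\frac{1949248395386539378}{321836711} \approx 6.0566 \cdot 10^{9}$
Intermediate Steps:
$J{\left(f,M \right)} = 423$ ($J{\left(f,M \right)} = 9 - -414 = 9 + 414 = 423$)
$V = \frac{269}{710519}$ ($V = \frac{-154 + 423}{-492550 + 1203069} = \frac{269}{710519} \approx 0.0003786$)
$\left(889 + 64\right) \left(-868\right) - \left(- \frac{1437223}{1196419} - \frac{2293335}{V}\right) = \left(889 + 64\right) \left(-868\right) - \left(- \frac{1437223}{1196419} - \frac{2293335}{\frac{269}{710519}}\right) = 953 \left(-868\right) - \left(\left(-1437223\right) \frac{1}{1196419} - \frac{1629458090865}{269}\right) = -827204 - \left(- \frac{1437223}{1196419} - \frac{1629458090865}{269}\right) = -827204 - - \frac{1949514620001225422}{321836711} = -827204 + \frac{1949514620001225422}{321836711} = \frac{1949248395386539378}{321836711}$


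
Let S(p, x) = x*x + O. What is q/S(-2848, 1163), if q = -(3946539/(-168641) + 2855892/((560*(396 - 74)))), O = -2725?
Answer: 19168285809/3420656004513440 ≈ 5.6037e-6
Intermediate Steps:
S(p, x) = -2725 + x² (S(p, x) = x*x - 2725 = x² - 2725 = -2725 + x²)
q = 57504857427/7602336280 (q = -(3946539*(-1/168641) + 2855892/((560*322))) = -(-3946539/168641 + 2855892/180320) = -(-3946539/168641 + 2855892*(1/180320)) = -(-3946539/168641 + 713973/45080) = -1*(-57504857427/7602336280) = 57504857427/7602336280 ≈ 7.5641)
q/S(-2848, 1163) = 57504857427/(7602336280*(-2725 + 1163²)) = 57504857427/(7602336280*(-2725 + 1352569)) = (57504857427/7602336280)/1349844 = (57504857427/7602336280)*(1/1349844) = 19168285809/3420656004513440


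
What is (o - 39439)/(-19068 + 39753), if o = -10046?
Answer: -3299/1379 ≈ -2.3923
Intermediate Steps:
(o - 39439)/(-19068 + 39753) = (-10046 - 39439)/(-19068 + 39753) = -49485/20685 = -49485*1/20685 = -3299/1379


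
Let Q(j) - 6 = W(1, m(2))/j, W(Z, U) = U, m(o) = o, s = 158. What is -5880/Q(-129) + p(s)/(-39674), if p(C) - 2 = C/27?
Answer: -101565658828/103370607 ≈ -982.54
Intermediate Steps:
Q(j) = 6 + 2/j
p(C) = 2 + C/27
-5880/Q(-129) + p(s)/(-39674) = -5880/(6 + 2/(-129)) + (2 + (1/27)*158)/(-39674) = -5880/(6 + 2*(-1/129)) + (2 + 158/27)*(-1/39674) = -5880/(6 - 2/129) + (212/27)*(-1/39674) = -5880/772/129 - 106/535599 = -5880*129/772 - 106/535599 = -189630/193 - 106/535599 = -101565658828/103370607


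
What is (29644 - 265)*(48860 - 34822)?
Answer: 412422402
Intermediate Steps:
(29644 - 265)*(48860 - 34822) = 29379*14038 = 412422402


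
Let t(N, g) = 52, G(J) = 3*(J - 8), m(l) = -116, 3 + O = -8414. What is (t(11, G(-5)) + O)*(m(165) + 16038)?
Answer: -133187530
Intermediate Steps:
O = -8417 (O = -3 - 8414 = -8417)
G(J) = -24 + 3*J (G(J) = 3*(-8 + J) = -24 + 3*J)
(t(11, G(-5)) + O)*(m(165) + 16038) = (52 - 8417)*(-116 + 16038) = -8365*15922 = -133187530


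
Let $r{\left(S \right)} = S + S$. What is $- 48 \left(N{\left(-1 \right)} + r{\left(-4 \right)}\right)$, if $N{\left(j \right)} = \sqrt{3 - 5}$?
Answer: $384 - 48 i \sqrt{2} \approx 384.0 - 67.882 i$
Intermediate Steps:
$r{\left(S \right)} = 2 S$
$N{\left(j \right)} = i \sqrt{2}$ ($N{\left(j \right)} = \sqrt{-2} = i \sqrt{2}$)
$- 48 \left(N{\left(-1 \right)} + r{\left(-4 \right)}\right) = - 48 \left(i \sqrt{2} + 2 \left(-4\right)\right) = - 48 \left(i \sqrt{2} - 8\right) = - 48 \left(-8 + i \sqrt{2}\right) = 384 - 48 i \sqrt{2}$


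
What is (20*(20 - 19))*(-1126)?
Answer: -22520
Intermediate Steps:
(20*(20 - 19))*(-1126) = (20*1)*(-1126) = 20*(-1126) = -22520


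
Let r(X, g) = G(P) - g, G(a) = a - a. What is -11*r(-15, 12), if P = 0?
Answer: 132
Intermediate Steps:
G(a) = 0
r(X, g) = -g (r(X, g) = 0 - g = -g)
-11*r(-15, 12) = -(-11)*12 = -11*(-12) = 132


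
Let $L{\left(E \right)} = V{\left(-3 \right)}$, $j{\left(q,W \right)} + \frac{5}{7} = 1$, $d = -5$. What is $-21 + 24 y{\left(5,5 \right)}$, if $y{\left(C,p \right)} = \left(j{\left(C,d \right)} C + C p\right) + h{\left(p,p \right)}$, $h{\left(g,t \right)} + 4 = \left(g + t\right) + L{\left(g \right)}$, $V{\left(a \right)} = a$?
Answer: $\frac{4797}{7} \approx 685.29$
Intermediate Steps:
$j{\left(q,W \right)} = \frac{2}{7}$ ($j{\left(q,W \right)} = - \frac{5}{7} + 1 = \frac{2}{7}$)
$L{\left(E \right)} = -3$
$h{\left(g,t \right)} = -7 + g + t$ ($h{\left(g,t \right)} = -4 - \left(3 - g - t\right) = -4 + \left(-3 + g + t\right) = -7 + g + t$)
$y{\left(C,p \right)} = -7 + 2 p + \frac{2 C}{7} + C p$ ($y{\left(C,p \right)} = \left(\frac{2 C}{7} + C p\right) + \left(-7 + p + p\right) = \left(\frac{2 C}{7} + C p\right) + \left(-7 + 2 p\right) = -7 + 2 p + \frac{2 C}{7} + C p$)
$-21 + 24 y{\left(5,5 \right)} = -21 + 24 \left(-7 + 2 \cdot 5 + \frac{2}{7} \cdot 5 + 5 \cdot 5\right) = -21 + 24 \left(-7 + 10 + \frac{10}{7} + 25\right) = -21 + 24 \cdot \frac{206}{7} = -21 + \frac{4944}{7} = \frac{4797}{7}$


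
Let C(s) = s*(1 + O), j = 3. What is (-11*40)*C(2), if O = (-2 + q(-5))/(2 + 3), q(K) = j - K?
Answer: -1936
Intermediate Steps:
q(K) = 3 - K
O = 6/5 (O = (-2 + (3 - 1*(-5)))/(2 + 3) = (-2 + (3 + 5))/5 = (-2 + 8)*(1/5) = 6*(1/5) = 6/5 ≈ 1.2000)
C(s) = 11*s/5 (C(s) = s*(1 + 6/5) = s*(11/5) = 11*s/5)
(-11*40)*C(2) = (-11*40)*((11/5)*2) = -440*22/5 = -1936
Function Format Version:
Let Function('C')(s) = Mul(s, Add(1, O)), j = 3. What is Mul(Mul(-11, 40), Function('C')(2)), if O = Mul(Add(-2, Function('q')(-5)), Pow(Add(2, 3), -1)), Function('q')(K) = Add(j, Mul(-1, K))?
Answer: -1936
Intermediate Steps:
Function('q')(K) = Add(3, Mul(-1, K))
O = Rational(6, 5) (O = Mul(Add(-2, Add(3, Mul(-1, -5))), Pow(Add(2, 3), -1)) = Mul(Add(-2, Add(3, 5)), Pow(5, -1)) = Mul(Add(-2, 8), Rational(1, 5)) = Mul(6, Rational(1, 5)) = Rational(6, 5) ≈ 1.2000)
Function('C')(s) = Mul(Rational(11, 5), s) (Function('C')(s) = Mul(s, Add(1, Rational(6, 5))) = Mul(s, Rational(11, 5)) = Mul(Rational(11, 5), s))
Mul(Mul(-11, 40), Function('C')(2)) = Mul(Mul(-11, 40), Mul(Rational(11, 5), 2)) = Mul(-440, Rational(22, 5)) = -1936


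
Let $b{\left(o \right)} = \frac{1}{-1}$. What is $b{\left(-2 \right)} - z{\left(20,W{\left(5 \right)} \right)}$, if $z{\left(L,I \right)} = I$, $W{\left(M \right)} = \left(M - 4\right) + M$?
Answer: $-7$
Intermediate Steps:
$W{\left(M \right)} = -4 + 2 M$ ($W{\left(M \right)} = \left(-4 + M\right) + M = -4 + 2 M$)
$b{\left(o \right)} = -1$
$b{\left(-2 \right)} - z{\left(20,W{\left(5 \right)} \right)} = -1 - \left(-4 + 2 \cdot 5\right) = -1 - \left(-4 + 10\right) = -1 - 6 = -7$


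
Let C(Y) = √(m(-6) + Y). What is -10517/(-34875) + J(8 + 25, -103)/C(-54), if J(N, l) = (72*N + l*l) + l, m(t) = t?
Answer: 10517/34875 - 2147*I*√15/5 ≈ 0.30156 - 1663.1*I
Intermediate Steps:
C(Y) = √(-6 + Y)
J(N, l) = l + l² + 72*N (J(N, l) = (72*N + l²) + l = (l² + 72*N) + l = l + l² + 72*N)
-10517/(-34875) + J(8 + 25, -103)/C(-54) = -10517/(-34875) + (-103 + (-103)² + 72*(8 + 25))/(√(-6 - 54)) = -10517*(-1/34875) + (-103 + 10609 + 72*33)/(√(-60)) = 10517/34875 + (-103 + 10609 + 2376)/((2*I*√15)) = 10517/34875 + 12882*(-I*√15/30) = 10517/34875 - 2147*I*√15/5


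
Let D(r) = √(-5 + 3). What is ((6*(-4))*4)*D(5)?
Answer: -96*I*√2 ≈ -135.76*I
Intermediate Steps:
D(r) = I*√2 (D(r) = √(-2) = I*√2)
((6*(-4))*4)*D(5) = ((6*(-4))*4)*(I*√2) = (-24*4)*(I*√2) = -96*I*√2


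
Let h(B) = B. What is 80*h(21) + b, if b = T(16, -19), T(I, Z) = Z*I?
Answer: 1376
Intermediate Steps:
T(I, Z) = I*Z
b = -304 (b = 16*(-19) = -304)
80*h(21) + b = 80*21 - 304 = 1680 - 304 = 1376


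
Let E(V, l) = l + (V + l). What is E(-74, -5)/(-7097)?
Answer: 84/7097 ≈ 0.011836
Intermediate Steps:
E(V, l) = V + 2*l
E(-74, -5)/(-7097) = (-74 + 2*(-5))/(-7097) = (-74 - 10)*(-1/7097) = -84*(-1/7097) = 84/7097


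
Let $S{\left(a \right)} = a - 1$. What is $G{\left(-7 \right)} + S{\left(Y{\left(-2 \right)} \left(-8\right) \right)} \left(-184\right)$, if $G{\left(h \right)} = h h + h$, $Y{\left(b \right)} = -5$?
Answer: $-7134$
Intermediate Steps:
$S{\left(a \right)} = -1 + a$
$G{\left(h \right)} = h + h^{2}$ ($G{\left(h \right)} = h^{2} + h = h + h^{2}$)
$G{\left(-7 \right)} + S{\left(Y{\left(-2 \right)} \left(-8\right) \right)} \left(-184\right) = - 7 \left(1 - 7\right) + \left(-1 - -40\right) \left(-184\right) = \left(-7\right) \left(-6\right) + \left(-1 + 40\right) \left(-184\right) = 42 + 39 \left(-184\right) = 42 - 7176 = -7134$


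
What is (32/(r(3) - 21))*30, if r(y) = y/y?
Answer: -48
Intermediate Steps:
r(y) = 1
(32/(r(3) - 21))*30 = (32/(1 - 21))*30 = (32/(-20))*30 = (32*(-1/20))*30 = -8/5*30 = -48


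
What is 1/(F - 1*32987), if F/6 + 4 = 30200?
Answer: 1/148189 ≈ 6.7481e-6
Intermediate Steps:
F = 181176 (F = -24 + 6*30200 = -24 + 181200 = 181176)
1/(F - 1*32987) = 1/(181176 - 1*32987) = 1/(181176 - 32987) = 1/148189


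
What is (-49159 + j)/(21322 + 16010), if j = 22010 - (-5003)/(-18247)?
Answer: -247696403/340598502 ≈ -0.72724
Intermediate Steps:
j = 401611467/18247 (j = 22010 - (-5003)*(-1)/18247 = 22010 - 1*5003/18247 = 22010 - 5003/18247 = 401611467/18247 ≈ 22010.)
(-49159 + j)/(21322 + 16010) = (-49159 + 401611467/18247)/(21322 + 16010) = -495392806/18247/37332 = -495392806/18247*1/37332 = -247696403/340598502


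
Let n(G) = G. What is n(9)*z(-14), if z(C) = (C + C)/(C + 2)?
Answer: 21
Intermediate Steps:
z(C) = 2*C/(2 + C) (z(C) = (2*C)/(2 + C) = 2*C/(2 + C))
n(9)*z(-14) = 9*(2*(-14)/(2 - 14)) = 9*(2*(-14)/(-12)) = 9*(2*(-14)*(-1/12)) = 9*(7/3) = 21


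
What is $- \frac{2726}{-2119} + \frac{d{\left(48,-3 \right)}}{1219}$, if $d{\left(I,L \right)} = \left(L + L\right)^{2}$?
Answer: $\frac{3399278}{2583061} \approx 1.316$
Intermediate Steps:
$d{\left(I,L \right)} = 4 L^{2}$ ($d{\left(I,L \right)} = \left(2 L\right)^{2} = 4 L^{2}$)
$- \frac{2726}{-2119} + \frac{d{\left(48,-3 \right)}}{1219} = - \frac{2726}{-2119} + \frac{4 \left(-3\right)^{2}}{1219} = \left(-2726\right) \left(- \frac{1}{2119}\right) + 4 \cdot 9 \cdot \frac{1}{1219} = \frac{2726}{2119} + 36 \cdot \frac{1}{1219} = \frac{2726}{2119} + \frac{36}{1219} = \frac{3399278}{2583061}$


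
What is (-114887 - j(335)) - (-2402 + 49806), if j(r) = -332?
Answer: -161959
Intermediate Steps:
(-114887 - j(335)) - (-2402 + 49806) = (-114887 - 1*(-332)) - (-2402 + 49806) = (-114887 + 332) - 1*47404 = -114555 - 47404 = -161959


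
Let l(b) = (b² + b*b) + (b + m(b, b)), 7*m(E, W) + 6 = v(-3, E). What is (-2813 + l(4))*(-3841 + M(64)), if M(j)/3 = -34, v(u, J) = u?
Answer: 76683464/7 ≈ 1.0955e+7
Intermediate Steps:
m(E, W) = -9/7 (m(E, W) = -6/7 + (⅐)*(-3) = -6/7 - 3/7 = -9/7)
M(j) = -102 (M(j) = 3*(-34) = -102)
l(b) = -9/7 + b + 2*b² (l(b) = (b² + b*b) + (b - 9/7) = (b² + b²) + (-9/7 + b) = 2*b² + (-9/7 + b) = -9/7 + b + 2*b²)
(-2813 + l(4))*(-3841 + M(64)) = (-2813 + (-9/7 + 4 + 2*4²))*(-3841 - 102) = (-2813 + (-9/7 + 4 + 2*16))*(-3943) = (-2813 + (-9/7 + 4 + 32))*(-3943) = (-2813 + 243/7)*(-3943) = -19448/7*(-3943) = 76683464/7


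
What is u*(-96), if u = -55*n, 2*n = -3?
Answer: -7920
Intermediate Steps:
n = -3/2 (n = (½)*(-3) = -3/2 ≈ -1.5000)
u = 165/2 (u = -55*(-3/2) = 165/2 ≈ 82.500)
u*(-96) = (165/2)*(-96) = -7920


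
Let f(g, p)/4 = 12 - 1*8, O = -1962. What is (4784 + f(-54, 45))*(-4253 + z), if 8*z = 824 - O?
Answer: -18742800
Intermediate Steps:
f(g, p) = 16 (f(g, p) = 4*(12 - 1*8) = 4*(12 - 8) = 4*4 = 16)
z = 1393/4 (z = (824 - 1*(-1962))/8 = (824 + 1962)/8 = (⅛)*2786 = 1393/4 ≈ 348.25)
(4784 + f(-54, 45))*(-4253 + z) = (4784 + 16)*(-4253 + 1393/4) = 4800*(-15619/4) = -18742800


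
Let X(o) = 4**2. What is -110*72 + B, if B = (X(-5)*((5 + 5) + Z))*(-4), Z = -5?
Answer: -8240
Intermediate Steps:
X(o) = 16
B = -320 (B = (16*((5 + 5) - 5))*(-4) = (16*(10 - 5))*(-4) = (16*5)*(-4) = 80*(-4) = -320)
-110*72 + B = -110*72 - 320 = -7920 - 320 = -8240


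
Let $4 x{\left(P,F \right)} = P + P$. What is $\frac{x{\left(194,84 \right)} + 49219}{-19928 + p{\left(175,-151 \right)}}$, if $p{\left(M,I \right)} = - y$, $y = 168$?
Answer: $- \frac{12329}{5024} \approx -2.454$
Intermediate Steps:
$x{\left(P,F \right)} = \frac{P}{2}$ ($x{\left(P,F \right)} = \frac{P + P}{4} = \frac{2 P}{4} = \frac{P}{2}$)
$p{\left(M,I \right)} = -168$ ($p{\left(M,I \right)} = \left(-1\right) 168 = -168$)
$\frac{x{\left(194,84 \right)} + 49219}{-19928 + p{\left(175,-151 \right)}} = \frac{\frac{1}{2} \cdot 194 + 49219}{-19928 - 168} = \frac{97 + 49219}{-20096} = 49316 \left(- \frac{1}{20096}\right) = - \frac{12329}{5024}$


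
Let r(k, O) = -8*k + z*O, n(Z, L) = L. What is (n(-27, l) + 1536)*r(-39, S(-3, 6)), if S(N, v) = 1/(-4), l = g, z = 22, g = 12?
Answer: 474462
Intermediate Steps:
l = 12
S(N, v) = -1/4
r(k, O) = -8*k + 22*O
(n(-27, l) + 1536)*r(-39, S(-3, 6)) = (12 + 1536)*(-8*(-39) + 22*(-1/4)) = 1548*(312 - 11/2) = 1548*(613/2) = 474462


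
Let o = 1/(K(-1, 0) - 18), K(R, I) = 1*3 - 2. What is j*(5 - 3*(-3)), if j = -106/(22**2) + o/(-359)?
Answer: -2262519/738463 ≈ -3.0638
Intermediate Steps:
K(R, I) = 1 (K(R, I) = 3 - 2 = 1)
o = -1/17 (o = 1/(1 - 18) = 1/(-17) = -1/17 ≈ -0.058824)
j = -323217/1476926 (j = -106/(22**2) - 1/17/(-359) = -106/484 - 1/17*(-1/359) = -106*1/484 + 1/6103 = -53/242 + 1/6103 = -323217/1476926 ≈ -0.21884)
j*(5 - 3*(-3)) = -323217*(5 - 3*(-3))/1476926 = -323217*(5 + 9)/1476926 = -323217/1476926*14 = -2262519/738463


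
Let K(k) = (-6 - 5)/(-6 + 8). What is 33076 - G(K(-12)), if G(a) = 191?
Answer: 32885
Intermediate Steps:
K(k) = -11/2
33076 - G(K(-12)) = 33076 - 1*191 = 33076 - 191 = 32885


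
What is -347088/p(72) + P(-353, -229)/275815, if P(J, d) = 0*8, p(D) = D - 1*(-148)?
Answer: -86772/55 ≈ -1577.7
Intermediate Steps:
p(D) = 148 + D (p(D) = D + 148 = 148 + D)
P(J, d) = 0
-347088/p(72) + P(-353, -229)/275815 = -347088/(148 + 72) + 0/275815 = -347088/220 + 0*(1/275815) = -347088*1/220 + 0 = -86772/55 + 0 = -86772/55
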